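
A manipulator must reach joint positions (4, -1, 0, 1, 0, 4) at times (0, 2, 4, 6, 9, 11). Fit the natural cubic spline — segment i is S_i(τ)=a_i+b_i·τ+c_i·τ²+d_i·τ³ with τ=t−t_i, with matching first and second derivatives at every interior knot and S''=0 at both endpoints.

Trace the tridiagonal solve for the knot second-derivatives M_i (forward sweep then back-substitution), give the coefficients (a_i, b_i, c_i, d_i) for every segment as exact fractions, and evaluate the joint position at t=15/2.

  seg 0: a=4 b=-25283/7710 c=0 d=751/3855
  seg 1: a=-1 b=-7259/7710 c=1502/1285 d=-691/3084
  seg 2: a=0 b=8059/7710 c=-451/2570 d=-749/15420
  seg 3: a=1 b=-1847/7710 c=-120/257 d=3359/23130
  seg 4: a=0 b=3392/3855 c=2159/2570 d=-2159/15420
S(15/2) = 1649/20560

Δ: Δ0=-5/2, Δ1=1/2, Δ2=1/2, Δ3=-1/3, Δ4=2
row 1: diag=8, rhs=18; c'=1/4, d'=9/4
row 2: denom=8−2·1/4=15/2; d'=(0−2·9/4)/(15/2)=-3/5
row 3: denom=10−2·4/15=142/15; d'=(-5−2·-3/5)/(142/15)=-57/142
row 4: denom=10−3·45/142=1285/142; d'=(14−3·-57/142)/(1285/142)=2159/1285
back: M4=2159/1285
back: M3=-57/142−45/142·2159/1285=-240/257
back: M2=-3/5−4/15·-240/257=-451/1285
back: M1=9/4−1/4·-451/1285=3004/1285
M: M0=0, M1=3004/1285, M2=-451/1285, M3=-240/257, M4=2159/1285, M5=0
seg 0: a=4, c=M0/2=0, d=(M1−M0)/(6·2)=751/3855, b=Δ0−h0·(2M0+M1)/6=-25283/7710
seg 1: a=-1, c=M1/2=1502/1285, d=(M2−M1)/(6·2)=-691/3084, b=Δ1−h1·(2M1+M2)/6=-7259/7710
seg 2: a=0, c=M2/2=-451/2570, d=(M3−M2)/(6·2)=-749/15420, b=Δ2−h2·(2M2+M3)/6=8059/7710
seg 3: a=1, c=M3/2=-120/257, d=(M4−M3)/(6·3)=3359/23130, b=Δ3−h3·(2M3+M4)/6=-1847/7710
seg 4: a=0, c=M4/2=2159/2570, d=(M5−M4)/(6·2)=-2159/15420, b=Δ4−h4·(2M4+M5)/6=3392/3855
t_q=15/2 → seg 3, τ=3/2; S=1+-1847/7710·τ+-120/257·τ²+3359/23130·τ³=1649/20560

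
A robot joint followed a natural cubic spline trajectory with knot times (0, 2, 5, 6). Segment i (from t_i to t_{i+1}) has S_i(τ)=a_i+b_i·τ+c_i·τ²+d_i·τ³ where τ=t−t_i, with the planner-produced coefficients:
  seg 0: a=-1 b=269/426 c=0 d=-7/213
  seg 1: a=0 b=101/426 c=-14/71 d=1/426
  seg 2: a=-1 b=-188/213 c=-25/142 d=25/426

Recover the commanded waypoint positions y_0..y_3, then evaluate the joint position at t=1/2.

y_0=-1 y_1=0 y_2=-1 y_3=-2
S(1/2) = -391/568

y_0 = S_0(0) = a_0 = -1
y_1 = S_1(0) = a_1 = 0
y_2 = S_2(0) = a_2 = -1
y_3 = S_2(1) = -2
t_q=1/2 is in segment 0 (τ=1/2); S_0(τ)=-391/568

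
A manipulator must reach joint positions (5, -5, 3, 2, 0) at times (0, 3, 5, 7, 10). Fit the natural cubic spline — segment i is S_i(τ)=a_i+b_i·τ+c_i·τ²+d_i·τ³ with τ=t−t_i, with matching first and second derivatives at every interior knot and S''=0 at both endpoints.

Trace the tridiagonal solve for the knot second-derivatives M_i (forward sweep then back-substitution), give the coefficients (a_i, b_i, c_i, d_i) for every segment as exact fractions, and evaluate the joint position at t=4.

Δ: Δ0=-10/3, Δ1=4, Δ2=-1/2, Δ3=-2/3
row 1: diag=10, rhs=44; c'=1/5, d'=22/5
row 2: denom=8−2·1/5=38/5; d'=(-27−2·22/5)/(38/5)=-179/38
row 3: denom=10−2·5/19=180/19; d'=(-1−2·-179/38)/(180/19)=8/9
back: M3=8/9
back: M2=-179/38−5/19·8/9=-89/18
back: M1=22/5−1/5·-89/18=97/18
M: M0=0, M1=97/18, M2=-89/18, M3=8/9, M4=0
seg 0: a=5, c=M0/2=0, d=(M1−M0)/(6·3)=97/324, b=Δ0−h0·(2M0+M1)/6=-217/36
seg 1: a=-5, c=M1/2=97/36, d=(M2−M1)/(6·2)=-31/36, b=Δ1−h1·(2M1+M2)/6=37/18
seg 2: a=3, c=M2/2=-89/36, d=(M3−M2)/(6·2)=35/72, b=Δ2−h2·(2M2+M3)/6=5/2
seg 3: a=2, c=M3/2=4/9, d=(M4−M3)/(6·3)=-4/81, b=Δ3−h3·(2M3+M4)/6=-14/9
t_q=4 → seg 1, τ=1; S=-5+37/18·τ+97/36·τ²+-31/36·τ³=-10/9

  seg 0: a=5 b=-217/36 c=0 d=97/324
  seg 1: a=-5 b=37/18 c=97/36 d=-31/36
  seg 2: a=3 b=5/2 c=-89/36 d=35/72
  seg 3: a=2 b=-14/9 c=4/9 d=-4/81
S(4) = -10/9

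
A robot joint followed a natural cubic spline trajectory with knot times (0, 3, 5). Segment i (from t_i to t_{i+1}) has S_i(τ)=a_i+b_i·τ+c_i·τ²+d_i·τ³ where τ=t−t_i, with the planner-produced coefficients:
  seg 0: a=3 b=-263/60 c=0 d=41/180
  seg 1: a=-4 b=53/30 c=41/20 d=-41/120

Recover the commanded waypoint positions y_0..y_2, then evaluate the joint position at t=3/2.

y_0=3 y_1=-4 y_2=5
S(3/2) = -449/160

y_0 = S_0(0) = a_0 = 3
y_1 = S_1(0) = a_1 = -4
y_2 = S_1(2) = 5
t_q=3/2 is in segment 0 (τ=3/2); S_0(τ)=-449/160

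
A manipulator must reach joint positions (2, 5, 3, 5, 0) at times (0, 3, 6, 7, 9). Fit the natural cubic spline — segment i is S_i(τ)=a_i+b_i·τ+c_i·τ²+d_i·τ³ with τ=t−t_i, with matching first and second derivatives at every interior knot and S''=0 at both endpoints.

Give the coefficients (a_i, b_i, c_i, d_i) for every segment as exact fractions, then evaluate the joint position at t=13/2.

  seg 0: a=2 b=1859/1020 c=0 d=-839/9180
  seg 1: a=5 b=-329/510 c=-839/1020 d=499/1836
  seg 2: a=3 b=1793/1020 c=138/85 d=-1409/1020
  seg 3: a=5 b=439/510 c=-857/340 d=857/2040
S(13/2) = 2237/544

Δ: Δ0=1, Δ1=-2/3, Δ2=2, Δ3=-5/2
row 1: diag=12, rhs=-10; c'=1/4, d'=-5/6
row 2: denom=8−3·1/4=29/4; d'=(16−3·-5/6)/(29/4)=74/29
row 3: denom=6−1·4/29=170/29; d'=(-27−1·74/29)/(170/29)=-857/170
back: M3=-857/170
back: M2=74/29−4/29·-857/170=276/85
back: M1=-5/6−1/4·276/85=-839/510
M: M0=0, M1=-839/510, M2=276/85, M3=-857/170, M4=0
seg 0: a=2, c=M0/2=0, d=(M1−M0)/(6·3)=-839/9180, b=Δ0−h0·(2M0+M1)/6=1859/1020
seg 1: a=5, c=M1/2=-839/1020, d=(M2−M1)/(6·3)=499/1836, b=Δ1−h1·(2M1+M2)/6=-329/510
seg 2: a=3, c=M2/2=138/85, d=(M3−M2)/(6·1)=-1409/1020, b=Δ2−h2·(2M2+M3)/6=1793/1020
seg 3: a=5, c=M3/2=-857/340, d=(M4−M3)/(6·2)=857/2040, b=Δ3−h3·(2M3+M4)/6=439/510
t_q=13/2 → seg 2, τ=1/2; S=3+1793/1020·τ+138/85·τ²+-1409/1020·τ³=2237/544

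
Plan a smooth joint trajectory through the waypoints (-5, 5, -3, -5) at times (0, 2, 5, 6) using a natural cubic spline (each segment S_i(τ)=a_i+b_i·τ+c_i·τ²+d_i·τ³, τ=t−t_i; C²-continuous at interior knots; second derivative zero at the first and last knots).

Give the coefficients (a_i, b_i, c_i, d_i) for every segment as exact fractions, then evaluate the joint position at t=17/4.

Δ: Δ0=5, Δ1=-8/3, Δ2=-2
row 1: diag=10, rhs=-46; c'=3/10, d'=-23/5
row 2: denom=8−3·3/10=71/10; d'=(4−3·-23/5)/(71/10)=178/71
back: M2=178/71
back: M1=-23/5−3/10·178/71=-380/71
M: M0=0, M1=-380/71, M2=178/71, M3=0
seg 0: a=-5, c=M0/2=0, d=(M1−M0)/(6·2)=-95/213, b=Δ0−h0·(2M0+M1)/6=1445/213
seg 1: a=5, c=M1/2=-190/71, d=(M2−M1)/(6·3)=31/71, b=Δ1−h1·(2M1+M2)/6=305/213
seg 2: a=-3, c=M2/2=89/71, d=(M3−M2)/(6·1)=-89/213, b=Δ2−h2·(2M2+M3)/6=-604/213
t_q=17/4 → seg 1, τ=9/4; S=5+305/213·τ+-190/71·τ²+31/71·τ³=-1601/4544

  seg 0: a=-5 b=1445/213 c=0 d=-95/213
  seg 1: a=5 b=305/213 c=-190/71 d=31/71
  seg 2: a=-3 b=-604/213 c=89/71 d=-89/213
S(17/4) = -1601/4544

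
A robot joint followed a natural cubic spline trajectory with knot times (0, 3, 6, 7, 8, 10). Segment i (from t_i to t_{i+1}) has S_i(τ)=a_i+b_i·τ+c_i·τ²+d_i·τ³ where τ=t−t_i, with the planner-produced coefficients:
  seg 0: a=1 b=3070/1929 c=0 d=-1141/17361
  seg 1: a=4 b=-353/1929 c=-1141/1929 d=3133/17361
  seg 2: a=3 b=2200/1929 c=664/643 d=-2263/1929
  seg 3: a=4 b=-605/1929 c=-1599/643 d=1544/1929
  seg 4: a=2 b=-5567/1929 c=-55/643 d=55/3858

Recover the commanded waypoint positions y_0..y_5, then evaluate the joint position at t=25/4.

y_0=1 y_1=4 y_2=3 y_3=4 y_4=2 y_5=-4
S(25/4) = 137091/41152

y_0 = S_0(0) = a_0 = 1
y_1 = S_1(0) = a_1 = 4
y_2 = S_2(0) = a_2 = 3
y_3 = S_3(0) = a_3 = 4
y_4 = S_4(0) = a_4 = 2
y_5 = S_4(2) = -4
t_q=25/4 is in segment 2 (τ=1/4); S_2(τ)=137091/41152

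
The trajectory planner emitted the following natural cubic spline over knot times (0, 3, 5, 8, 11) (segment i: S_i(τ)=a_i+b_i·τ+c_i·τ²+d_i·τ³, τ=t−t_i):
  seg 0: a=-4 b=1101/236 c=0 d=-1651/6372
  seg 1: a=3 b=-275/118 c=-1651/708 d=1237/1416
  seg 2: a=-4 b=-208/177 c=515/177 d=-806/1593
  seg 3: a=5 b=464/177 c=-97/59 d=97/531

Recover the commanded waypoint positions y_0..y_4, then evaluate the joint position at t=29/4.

y_0=-4 y_1=3 y_2=-4 y_3=5 y_4=3
S(29/4) = 4385/1888

y_0 = S_0(0) = a_0 = -4
y_1 = S_1(0) = a_1 = 3
y_2 = S_2(0) = a_2 = -4
y_3 = S_3(0) = a_3 = 5
y_4 = S_3(3) = 3
t_q=29/4 is in segment 2 (τ=9/4); S_2(τ)=4385/1888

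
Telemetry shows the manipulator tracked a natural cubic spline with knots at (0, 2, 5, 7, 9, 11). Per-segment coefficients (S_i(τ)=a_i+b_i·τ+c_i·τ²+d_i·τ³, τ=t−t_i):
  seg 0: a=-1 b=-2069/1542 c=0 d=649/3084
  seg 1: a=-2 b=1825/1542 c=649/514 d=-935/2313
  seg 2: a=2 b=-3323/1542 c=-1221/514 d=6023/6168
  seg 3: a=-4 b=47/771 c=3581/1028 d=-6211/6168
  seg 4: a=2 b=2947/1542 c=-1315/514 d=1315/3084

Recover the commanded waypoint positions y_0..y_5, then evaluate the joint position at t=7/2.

y_0=-1 y_1=-2 y_2=2 y_3=-4 y_4=2 y_5=-1
S(7/2) = 1287/1028

y_0 = S_0(0) = a_0 = -1
y_1 = S_1(0) = a_1 = -2
y_2 = S_2(0) = a_2 = 2
y_3 = S_3(0) = a_3 = -4
y_4 = S_4(0) = a_4 = 2
y_5 = S_4(2) = -1
t_q=7/2 is in segment 1 (τ=3/2); S_1(τ)=1287/1028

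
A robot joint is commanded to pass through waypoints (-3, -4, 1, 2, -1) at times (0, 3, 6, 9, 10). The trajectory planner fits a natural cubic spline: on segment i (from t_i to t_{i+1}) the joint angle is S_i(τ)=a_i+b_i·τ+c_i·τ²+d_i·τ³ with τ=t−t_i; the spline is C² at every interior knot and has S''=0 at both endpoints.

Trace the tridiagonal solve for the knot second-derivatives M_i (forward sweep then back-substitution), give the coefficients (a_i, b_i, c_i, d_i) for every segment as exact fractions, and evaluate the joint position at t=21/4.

  seg 0: a=-3 b=-71/81 c=0 d=44/729
  seg 1: a=-4 b=61/81 c=44/81 d=-58/729
  seg 2: a=1 b=151/81 c=-14/81 d=-82/729
  seg 3: a=2 b=-179/81 c=-32/27 d=32/81
S(21/4) = -133/288

Δ: Δ0=-1/3, Δ1=5/3, Δ2=1/3, Δ3=-3
row 1: diag=12, rhs=12; c'=1/4, d'=1
row 2: denom=12−3·1/4=45/4; d'=(-8−3·1)/(45/4)=-44/45
row 3: denom=8−3·4/15=36/5; d'=(-20−3·-44/45)/(36/5)=-64/27
back: M3=-64/27
back: M2=-44/45−4/15·-64/27=-28/81
back: M1=1−1/4·-28/81=88/81
M: M0=0, M1=88/81, M2=-28/81, M3=-64/27, M4=0
seg 0: a=-3, c=M0/2=0, d=(M1−M0)/(6·3)=44/729, b=Δ0−h0·(2M0+M1)/6=-71/81
seg 1: a=-4, c=M1/2=44/81, d=(M2−M1)/(6·3)=-58/729, b=Δ1−h1·(2M1+M2)/6=61/81
seg 2: a=1, c=M2/2=-14/81, d=(M3−M2)/(6·3)=-82/729, b=Δ2−h2·(2M2+M3)/6=151/81
seg 3: a=2, c=M3/2=-32/27, d=(M4−M3)/(6·1)=32/81, b=Δ3−h3·(2M3+M4)/6=-179/81
t_q=21/4 → seg 1, τ=9/4; S=-4+61/81·τ+44/81·τ²+-58/729·τ³=-133/288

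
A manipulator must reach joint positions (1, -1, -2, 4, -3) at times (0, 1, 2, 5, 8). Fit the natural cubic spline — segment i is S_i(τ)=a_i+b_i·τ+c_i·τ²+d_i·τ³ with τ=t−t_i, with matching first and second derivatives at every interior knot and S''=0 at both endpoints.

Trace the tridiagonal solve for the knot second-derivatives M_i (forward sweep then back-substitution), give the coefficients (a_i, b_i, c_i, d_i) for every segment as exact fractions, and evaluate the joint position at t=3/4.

Δ: Δ0=-2, Δ1=-1, Δ2=2, Δ3=-7/3
row 1: diag=4, rhs=6; c'=1/4, d'=3/2
row 2: denom=8−1·1/4=31/4; d'=(18−1·3/2)/(31/4)=66/31
row 3: denom=12−3·12/31=336/31; d'=(-26−3·66/31)/(336/31)=-251/84
back: M3=-251/84
back: M2=66/31−12/31·-251/84=23/7
back: M1=3/2−1/4·23/7=19/28
M: M0=0, M1=19/28, M2=23/7, M3=-251/84, M4=0
seg 0: a=1, c=M0/2=0, d=(M1−M0)/(6·1)=19/168, b=Δ0−h0·(2M0+M1)/6=-355/168
seg 1: a=-1, c=M1/2=19/56, d=(M2−M1)/(6·1)=73/168, b=Δ1−h1·(2M1+M2)/6=-149/84
seg 2: a=-2, c=M2/2=23/14, d=(M3−M2)/(6·3)=-527/1512, b=Δ2−h2·(2M2+M3)/6=5/24
seg 3: a=4, c=M3/2=-251/168, d=(M4−M3)/(6·3)=251/1512, b=Δ3−h3·(2M3+M4)/6=55/84
t_q=3/4 → seg 0, τ=3/4; S=1+-355/168·τ+0·τ²+19/168·τ³=-275/512

  seg 0: a=1 b=-355/168 c=0 d=19/168
  seg 1: a=-1 b=-149/84 c=19/56 d=73/168
  seg 2: a=-2 b=5/24 c=23/14 d=-527/1512
  seg 3: a=4 b=55/84 c=-251/168 d=251/1512
S(3/4) = -275/512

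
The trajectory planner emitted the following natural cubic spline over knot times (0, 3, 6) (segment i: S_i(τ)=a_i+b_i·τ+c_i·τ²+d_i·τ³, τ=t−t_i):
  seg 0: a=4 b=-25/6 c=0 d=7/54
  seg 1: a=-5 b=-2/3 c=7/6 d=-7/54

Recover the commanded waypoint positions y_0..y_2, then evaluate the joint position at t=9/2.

y_0 = S_0(0) = a_0 = 4
y_1 = S_1(0) = a_1 = -5
y_2 = S_1(3) = 0
t_q=9/2 is in segment 1 (τ=3/2); S_1(τ)=-61/16

y_0=4 y_1=-5 y_2=0
S(9/2) = -61/16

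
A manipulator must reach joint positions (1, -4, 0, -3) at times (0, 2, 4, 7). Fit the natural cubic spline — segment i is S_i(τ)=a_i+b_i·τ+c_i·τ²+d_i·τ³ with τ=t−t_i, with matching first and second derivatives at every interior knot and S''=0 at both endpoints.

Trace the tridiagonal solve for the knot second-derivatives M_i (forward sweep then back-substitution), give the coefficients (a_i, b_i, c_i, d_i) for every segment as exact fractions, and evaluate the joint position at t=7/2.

  seg 0: a=1 b=-73/19 c=0 d=51/152
  seg 1: a=-4 b=7/38 c=153/76 d=-21/38
  seg 2: a=0 b=61/38 c=-99/76 d=11/76
S(7/2) = -161/152

Δ: Δ0=-5/2, Δ1=2, Δ2=-1
row 1: diag=8, rhs=27; c'=1/4, d'=27/8
row 2: denom=10−2·1/4=19/2; d'=(-18−2·27/8)/(19/2)=-99/38
back: M2=-99/38
back: M1=27/8−1/4·-99/38=153/38
M: M0=0, M1=153/38, M2=-99/38, M3=0
seg 0: a=1, c=M0/2=0, d=(M1−M0)/(6·2)=51/152, b=Δ0−h0·(2M0+M1)/6=-73/19
seg 1: a=-4, c=M1/2=153/76, d=(M2−M1)/(6·2)=-21/38, b=Δ1−h1·(2M1+M2)/6=7/38
seg 2: a=0, c=M2/2=-99/76, d=(M3−M2)/(6·3)=11/76, b=Δ2−h2·(2M2+M3)/6=61/38
t_q=7/2 → seg 1, τ=3/2; S=-4+7/38·τ+153/76·τ²+-21/38·τ³=-161/152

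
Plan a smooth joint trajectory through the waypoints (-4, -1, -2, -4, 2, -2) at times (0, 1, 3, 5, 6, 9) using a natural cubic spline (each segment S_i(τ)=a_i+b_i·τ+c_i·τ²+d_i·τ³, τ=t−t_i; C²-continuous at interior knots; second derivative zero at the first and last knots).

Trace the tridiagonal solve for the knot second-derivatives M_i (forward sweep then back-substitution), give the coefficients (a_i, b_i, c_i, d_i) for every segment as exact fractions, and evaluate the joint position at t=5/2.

Δ: Δ0=3, Δ1=-1/2, Δ2=-1, Δ3=6, Δ4=-4/3
row 1: diag=6, rhs=-21; c'=1/3, d'=-7/2
row 2: denom=8−2·1/3=22/3; d'=(-3−2·-7/2)/(22/3)=6/11
row 3: denom=6−2·3/11=60/11; d'=(42−2·6/11)/(60/11)=15/2
row 4: denom=8−1·11/60=469/60; d'=(-44−1·15/2)/(469/60)=-3090/469
back: M4=-3090/469
back: M3=15/2−11/60·-3090/469=4084/469
back: M2=6/11−3/11·4084/469=-858/469
back: M1=-7/2−1/3·-858/469=-2711/938
M: M0=0, M1=-2711/938, M2=-858/469, M3=4084/469, M4=-3090/469, M5=0
seg 0: a=-4, c=M0/2=0, d=(M1−M0)/(6·1)=-2711/5628, b=Δ0−h0·(2M0+M1)/6=19595/5628
seg 1: a=-1, c=M1/2=-2711/1876, d=(M2−M1)/(6·2)=995/11256, b=Δ1−h1·(2M1+M2)/6=5731/2814
seg 2: a=-2, c=M2/2=-429/469, d=(M3−M2)/(6·2)=353/402, b=Δ2−h2·(2M2+M3)/6=-3775/1407
seg 3: a=-4, c=M3/2=2042/469, d=(M4−M3)/(6·1)=-3587/1407, b=Δ3−h3·(2M3+M4)/6=5903/1407
seg 4: a=2, c=M4/2=-1545/469, d=(M5−M4)/(6·3)=515/1407, b=Δ4−h4·(2M4+M5)/6=7394/1407
t_q=5/2 → seg 1, τ=3/2; S=-1+5731/2814·τ+-2711/1876·τ²+995/11256·τ³=-26961/30016

  seg 0: a=-4 b=19595/5628 c=0 d=-2711/5628
  seg 1: a=-1 b=5731/2814 c=-2711/1876 d=995/11256
  seg 2: a=-2 b=-3775/1407 c=-429/469 d=353/402
  seg 3: a=-4 b=5903/1407 c=2042/469 d=-3587/1407
  seg 4: a=2 b=7394/1407 c=-1545/469 d=515/1407
S(5/2) = -26961/30016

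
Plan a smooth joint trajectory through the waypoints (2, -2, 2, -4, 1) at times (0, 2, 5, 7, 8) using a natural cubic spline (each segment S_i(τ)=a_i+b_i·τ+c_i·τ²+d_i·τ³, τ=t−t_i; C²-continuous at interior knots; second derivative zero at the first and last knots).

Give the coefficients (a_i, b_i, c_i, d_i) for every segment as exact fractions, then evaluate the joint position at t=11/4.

  seg 0: a=2 b=-2456/759 c=0 d=469/1518
  seg 1: a=-2 b=358/759 c=469/253 d=-1189/2277
  seg 2: a=2 b=-1901/759 c=-720/253 d=986/759
  seg 3: a=-4 b=1291/759 c=1252/253 d=-1252/759
S(11/4) = -13339/16192

Δ: Δ0=-2, Δ1=4/3, Δ2=-3, Δ3=5
row 1: diag=10, rhs=20; c'=3/10, d'=2
row 2: denom=10−3·3/10=91/10; d'=(-26−3·2)/(91/10)=-320/91
row 3: denom=6−2·20/91=506/91; d'=(48−2·-320/91)/(506/91)=2504/253
back: M3=2504/253
back: M2=-320/91−20/91·2504/253=-1440/253
back: M1=2−3/10·-1440/253=938/253
M: M0=0, M1=938/253, M2=-1440/253, M3=2504/253, M4=0
seg 0: a=2, c=M0/2=0, d=(M1−M0)/(6·2)=469/1518, b=Δ0−h0·(2M0+M1)/6=-2456/759
seg 1: a=-2, c=M1/2=469/253, d=(M2−M1)/(6·3)=-1189/2277, b=Δ1−h1·(2M1+M2)/6=358/759
seg 2: a=2, c=M2/2=-720/253, d=(M3−M2)/(6·2)=986/759, b=Δ2−h2·(2M2+M3)/6=-1901/759
seg 3: a=-4, c=M3/2=1252/253, d=(M4−M3)/(6·1)=-1252/759, b=Δ3−h3·(2M3+M4)/6=1291/759
t_q=11/4 → seg 1, τ=3/4; S=-2+358/759·τ+469/253·τ²+-1189/2277·τ³=-13339/16192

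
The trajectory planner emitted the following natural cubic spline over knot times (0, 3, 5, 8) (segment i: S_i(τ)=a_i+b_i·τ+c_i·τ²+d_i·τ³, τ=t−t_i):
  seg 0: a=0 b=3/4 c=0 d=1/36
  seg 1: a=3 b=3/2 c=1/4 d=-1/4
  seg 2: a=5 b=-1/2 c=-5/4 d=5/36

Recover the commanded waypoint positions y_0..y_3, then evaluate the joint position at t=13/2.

y_0=0 y_1=3 y_2=5 y_3=-4
S(13/2) = 61/32

y_0 = S_0(0) = a_0 = 0
y_1 = S_1(0) = a_1 = 3
y_2 = S_2(0) = a_2 = 5
y_3 = S_2(3) = -4
t_q=13/2 is in segment 2 (τ=3/2); S_2(τ)=61/32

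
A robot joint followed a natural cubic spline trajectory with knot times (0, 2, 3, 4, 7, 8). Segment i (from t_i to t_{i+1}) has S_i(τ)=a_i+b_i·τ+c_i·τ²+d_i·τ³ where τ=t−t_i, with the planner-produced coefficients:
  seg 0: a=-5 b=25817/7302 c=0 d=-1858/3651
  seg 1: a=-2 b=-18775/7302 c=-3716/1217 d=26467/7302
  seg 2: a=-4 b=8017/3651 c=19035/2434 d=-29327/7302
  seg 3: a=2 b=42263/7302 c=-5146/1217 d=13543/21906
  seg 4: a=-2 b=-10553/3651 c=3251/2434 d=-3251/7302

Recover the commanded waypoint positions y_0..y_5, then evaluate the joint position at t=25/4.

y_0 = S_0(0) = a_0 = -5
y_1 = S_1(0) = a_1 = -2
y_2 = S_2(0) = a_2 = -4
y_3 = S_3(0) = a_3 = 2
y_4 = S_4(0) = a_4 = -2
y_5 = S_4(1) = -4
t_q=25/4 is in segment 3 (τ=9/4); S_3(τ)=102551/155776

y_0=-5 y_1=-2 y_2=-4 y_3=2 y_4=-2 y_5=-4
S(25/4) = 102551/155776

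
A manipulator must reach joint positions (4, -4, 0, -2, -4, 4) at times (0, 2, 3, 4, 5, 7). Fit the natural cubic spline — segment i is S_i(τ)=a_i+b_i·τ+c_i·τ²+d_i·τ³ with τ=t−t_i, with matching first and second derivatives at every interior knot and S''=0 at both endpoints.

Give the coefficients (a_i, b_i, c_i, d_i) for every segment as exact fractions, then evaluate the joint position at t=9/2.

  seg 0: a=4 b=-3612/493 c=0 d=410/493
  seg 1: a=-4 b=1308/493 c=2460/493 d=-1796/493
  seg 2: a=0 b=840/493 c=-2928/493 d=38/17
  seg 3: a=-2 b=-1710/493 c=378/493 d=346/493
  seg 4: a=-4 b=84/493 c=1416/493 d=-236/493
S(9/2) = -6813/1972

Δ: Δ0=-4, Δ1=4, Δ2=-2, Δ3=-2, Δ4=4
row 1: diag=6, rhs=48; c'=1/6, d'=8
row 2: denom=4−1·1/6=23/6; d'=(-36−1·8)/(23/6)=-264/23
row 3: denom=4−1·6/23=86/23; d'=(0−1·-264/23)/(86/23)=132/43
row 4: denom=6−1·23/86=493/86; d'=(36−1·132/43)/(493/86)=2832/493
back: M4=2832/493
back: M3=132/43−23/86·2832/493=756/493
back: M2=-264/23−6/23·756/493=-5856/493
back: M1=8−1/6·-5856/493=4920/493
M: M0=0, M1=4920/493, M2=-5856/493, M3=756/493, M4=2832/493, M5=0
seg 0: a=4, c=M0/2=0, d=(M1−M0)/(6·2)=410/493, b=Δ0−h0·(2M0+M1)/6=-3612/493
seg 1: a=-4, c=M1/2=2460/493, d=(M2−M1)/(6·1)=-1796/493, b=Δ1−h1·(2M1+M2)/6=1308/493
seg 2: a=0, c=M2/2=-2928/493, d=(M3−M2)/(6·1)=38/17, b=Δ2−h2·(2M2+M3)/6=840/493
seg 3: a=-2, c=M3/2=378/493, d=(M4−M3)/(6·1)=346/493, b=Δ3−h3·(2M3+M4)/6=-1710/493
seg 4: a=-4, c=M4/2=1416/493, d=(M5−M4)/(6·2)=-236/493, b=Δ4−h4·(2M4+M5)/6=84/493
t_q=9/2 → seg 3, τ=1/2; S=-2+-1710/493·τ+378/493·τ²+346/493·τ³=-6813/1972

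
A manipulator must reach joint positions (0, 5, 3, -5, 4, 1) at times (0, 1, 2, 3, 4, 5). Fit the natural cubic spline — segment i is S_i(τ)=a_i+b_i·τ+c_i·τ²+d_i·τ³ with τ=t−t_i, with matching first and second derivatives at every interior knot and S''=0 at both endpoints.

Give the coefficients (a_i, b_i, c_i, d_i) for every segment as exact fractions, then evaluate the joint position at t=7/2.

  seg 0: a=0 b=1267/209 c=0 d=-222/209
  seg 1: a=5 b=601/209 c=-666/209 d=-353/209
  seg 2: a=3 b=-1790/209 c=-1725/209 d=97/11
  seg 3: a=-5 b=289/209 c=3804/209 d=-2212/209
  seg 4: a=4 b=1261/209 c=-2832/209 d=944/209
S(7/2) = -226/209

Δ: Δ0=5, Δ1=-2, Δ2=-8, Δ3=9, Δ4=-3
row 1: diag=4, rhs=-42; c'=1/4, d'=-21/2
row 2: denom=4−1·1/4=15/4; d'=(-36−1·-21/2)/(15/4)=-34/5
row 3: denom=4−1·4/15=56/15; d'=(102−1·-34/5)/(56/15)=204/7
row 4: denom=4−1·15/56=209/56; d'=(-72−1·204/7)/(209/56)=-5664/209
back: M4=-5664/209
back: M3=204/7−15/56·-5664/209=7608/209
back: M2=-34/5−4/15·7608/209=-3450/209
back: M1=-21/2−1/4·-3450/209=-1332/209
M: M0=0, M1=-1332/209, M2=-3450/209, M3=7608/209, M4=-5664/209, M5=0
seg 0: a=0, c=M0/2=0, d=(M1−M0)/(6·1)=-222/209, b=Δ0−h0·(2M0+M1)/6=1267/209
seg 1: a=5, c=M1/2=-666/209, d=(M2−M1)/(6·1)=-353/209, b=Δ1−h1·(2M1+M2)/6=601/209
seg 2: a=3, c=M2/2=-1725/209, d=(M3−M2)/(6·1)=97/11, b=Δ2−h2·(2M2+M3)/6=-1790/209
seg 3: a=-5, c=M3/2=3804/209, d=(M4−M3)/(6·1)=-2212/209, b=Δ3−h3·(2M3+M4)/6=289/209
seg 4: a=4, c=M4/2=-2832/209, d=(M5−M4)/(6·1)=944/209, b=Δ4−h4·(2M4+M5)/6=1261/209
t_q=7/2 → seg 3, τ=1/2; S=-5+289/209·τ+3804/209·τ²+-2212/209·τ³=-226/209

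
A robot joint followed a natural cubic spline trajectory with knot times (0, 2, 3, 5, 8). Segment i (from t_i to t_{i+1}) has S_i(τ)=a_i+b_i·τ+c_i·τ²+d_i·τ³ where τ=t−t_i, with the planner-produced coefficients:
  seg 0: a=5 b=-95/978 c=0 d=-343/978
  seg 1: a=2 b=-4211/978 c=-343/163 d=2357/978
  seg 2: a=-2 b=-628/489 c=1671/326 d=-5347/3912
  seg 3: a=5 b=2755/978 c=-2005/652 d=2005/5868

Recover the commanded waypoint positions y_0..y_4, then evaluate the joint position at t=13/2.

y_0 = S_0(0) = a_0 = 5
y_1 = S_1(0) = a_1 = 2
y_2 = S_2(0) = a_2 = -2
y_3 = S_3(0) = a_3 = 5
y_4 = S_3(3) = -5
t_q=13/2 is in segment 3 (τ=3/2); S_3(τ)=18045/5216

y_0=5 y_1=2 y_2=-2 y_3=5 y_4=-5
S(13/2) = 18045/5216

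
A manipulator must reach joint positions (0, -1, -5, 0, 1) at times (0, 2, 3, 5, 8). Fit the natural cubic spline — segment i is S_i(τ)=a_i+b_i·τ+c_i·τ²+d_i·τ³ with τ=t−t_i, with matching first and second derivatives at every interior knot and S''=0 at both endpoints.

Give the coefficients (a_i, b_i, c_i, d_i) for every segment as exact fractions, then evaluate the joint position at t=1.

Δ: Δ0=-1/2, Δ1=-4, Δ2=5/2, Δ3=1/3
row 1: diag=6, rhs=-21; c'=1/6, d'=-7/2
row 2: denom=6−1·1/6=35/6; d'=(39−1·-7/2)/(35/6)=51/7
row 3: denom=10−2·12/35=326/35; d'=(-13−2·51/7)/(326/35)=-965/326
back: M3=-965/326
back: M2=51/7−12/35·-965/326=1353/163
back: M1=-7/2−1/6·1353/163=-796/163
M: M0=0, M1=-796/163, M2=1353/163, M3=-965/326, M4=0
seg 0: a=0, c=M0/2=0, d=(M1−M0)/(6·2)=-199/489, b=Δ0−h0·(2M0+M1)/6=1103/978
seg 1: a=-1, c=M1/2=-398/163, d=(M2−M1)/(6·1)=2149/978, b=Δ1−h1·(2M1+M2)/6=-3673/978
seg 2: a=-5, c=M2/2=1353/326, d=(M3−M2)/(6·2)=-3671/3912, b=Δ2−h2·(2M2+M3)/6=-1001/489
seg 3: a=0, c=M3/2=-965/652, d=(M4−M3)/(6·3)=965/5868, b=Δ3−h3·(2M3+M4)/6=3221/978
t_q=1 → seg 0, τ=1; S=0+1103/978·τ+0·τ²+-199/489·τ³=235/326

  seg 0: a=0 b=1103/978 c=0 d=-199/489
  seg 1: a=-1 b=-3673/978 c=-398/163 d=2149/978
  seg 2: a=-5 b=-1001/489 c=1353/326 d=-3671/3912
  seg 3: a=0 b=3221/978 c=-965/652 d=965/5868
S(1) = 235/326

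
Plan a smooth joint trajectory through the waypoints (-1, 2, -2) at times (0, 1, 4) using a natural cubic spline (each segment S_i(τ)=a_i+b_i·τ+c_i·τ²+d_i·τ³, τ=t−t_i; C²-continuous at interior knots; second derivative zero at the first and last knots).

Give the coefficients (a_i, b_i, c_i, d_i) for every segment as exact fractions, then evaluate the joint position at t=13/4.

Δ: Δ0=3, Δ1=-4/3
row 1: diag=8, rhs=-26; c'=3/8, d'=-13/4
back: M1=-13/4
M: M0=0, M1=-13/4, M2=0
seg 0: a=-1, c=M0/2=0, d=(M1−M0)/(6·1)=-13/24, b=Δ0−h0·(2M0+M1)/6=85/24
seg 1: a=2, c=M1/2=-13/8, d=(M2−M1)/(6·3)=13/72, b=Δ1−h1·(2M1+M2)/6=23/12
t_q=13/4 → seg 1, τ=9/4; S=2+23/12·τ+-13/8·τ²+13/72·τ³=73/512

  seg 0: a=-1 b=85/24 c=0 d=-13/24
  seg 1: a=2 b=23/12 c=-13/8 d=13/72
S(13/4) = 73/512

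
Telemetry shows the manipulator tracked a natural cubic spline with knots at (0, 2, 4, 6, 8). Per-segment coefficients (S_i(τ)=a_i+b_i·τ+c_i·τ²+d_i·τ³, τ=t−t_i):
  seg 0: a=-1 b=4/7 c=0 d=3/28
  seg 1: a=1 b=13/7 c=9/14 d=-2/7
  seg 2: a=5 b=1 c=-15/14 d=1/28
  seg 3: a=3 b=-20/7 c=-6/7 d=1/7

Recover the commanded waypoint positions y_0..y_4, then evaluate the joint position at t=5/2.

y_0=-1 y_1=1 y_2=5 y_3=3 y_4=-5
S(5/2) = 115/56

y_0 = S_0(0) = a_0 = -1
y_1 = S_1(0) = a_1 = 1
y_2 = S_2(0) = a_2 = 5
y_3 = S_3(0) = a_3 = 3
y_4 = S_3(2) = -5
t_q=5/2 is in segment 1 (τ=1/2); S_1(τ)=115/56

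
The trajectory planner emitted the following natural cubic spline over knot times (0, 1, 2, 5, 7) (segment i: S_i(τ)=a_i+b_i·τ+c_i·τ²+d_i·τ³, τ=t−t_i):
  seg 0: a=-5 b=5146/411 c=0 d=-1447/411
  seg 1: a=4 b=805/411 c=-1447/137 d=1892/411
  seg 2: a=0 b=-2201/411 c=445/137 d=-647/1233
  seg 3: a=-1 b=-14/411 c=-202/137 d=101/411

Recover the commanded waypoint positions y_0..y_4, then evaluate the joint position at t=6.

y_0 = S_0(0) = a_0 = -5
y_1 = S_1(0) = a_1 = 4
y_2 = S_2(0) = a_2 = 0
y_3 = S_3(0) = a_3 = -1
y_4 = S_3(2) = -5
t_q=6 is in segment 3 (τ=1); S_3(τ)=-310/137

y_0=-5 y_1=4 y_2=0 y_3=-1 y_4=-5
S(6) = -310/137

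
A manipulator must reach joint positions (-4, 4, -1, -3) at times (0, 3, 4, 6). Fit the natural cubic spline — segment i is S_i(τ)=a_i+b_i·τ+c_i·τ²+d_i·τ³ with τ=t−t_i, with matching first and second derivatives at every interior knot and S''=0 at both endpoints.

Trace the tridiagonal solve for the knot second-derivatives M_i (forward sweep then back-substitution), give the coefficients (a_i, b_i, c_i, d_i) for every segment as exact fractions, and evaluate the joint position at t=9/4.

Δ: Δ0=8/3, Δ1=-5, Δ2=-1
row 1: diag=8, rhs=-46; c'=1/8, d'=-23/4
row 2: denom=6−1·1/8=47/8; d'=(24−1·-23/4)/(47/8)=238/47
back: M2=238/47
back: M1=-23/4−1/8·238/47=-300/47
M: M0=0, M1=-300/47, M2=238/47, M3=0
seg 0: a=-4, c=M0/2=0, d=(M1−M0)/(6·3)=-50/141, b=Δ0−h0·(2M0+M1)/6=826/141
seg 1: a=4, c=M1/2=-150/47, d=(M2−M1)/(6·1)=269/141, b=Δ1−h1·(2M1+M2)/6=-524/141
seg 2: a=-1, c=M2/2=119/47, d=(M3−M2)/(6·2)=-119/282, b=Δ2−h2·(2M2+M3)/6=-617/141
t_q=9/4 → seg 0, τ=9/4; S=-4+826/141·τ+0·τ²+-50/141·τ³=7733/1504

  seg 0: a=-4 b=826/141 c=0 d=-50/141
  seg 1: a=4 b=-524/141 c=-150/47 d=269/141
  seg 2: a=-1 b=-617/141 c=119/47 d=-119/282
S(9/4) = 7733/1504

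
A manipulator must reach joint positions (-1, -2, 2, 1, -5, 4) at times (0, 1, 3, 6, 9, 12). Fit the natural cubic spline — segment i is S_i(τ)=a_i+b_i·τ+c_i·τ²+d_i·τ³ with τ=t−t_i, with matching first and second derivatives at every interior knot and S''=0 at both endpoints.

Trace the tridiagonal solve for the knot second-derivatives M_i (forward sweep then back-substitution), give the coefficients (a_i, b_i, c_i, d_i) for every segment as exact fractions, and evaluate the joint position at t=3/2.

Δ: Δ0=-1, Δ1=2, Δ2=-1/3, Δ3=-2, Δ4=3
row 1: diag=6, rhs=18; c'=1/3, d'=3
row 2: denom=10−2·1/3=28/3; d'=(-14−2·3)/(28/3)=-15/7
row 3: denom=12−3·9/28=309/28; d'=(-10−3·-15/7)/(309/28)=-100/309
row 4: denom=12−3·28/103=1152/103; d'=(30−3·-100/309)/(1152/103)=1595/576
back: M4=1595/576
back: M3=-100/309−28/103·1595/576=-155/144
back: M2=-15/7−9/28·-155/144=-115/64
back: M1=3−1/3·-115/64=691/192
M: M0=0, M1=691/192, M2=-115/64, M3=-155/144, M4=1595/576, M5=0
seg 0: a=-1, c=M0/2=0, d=(M1−M0)/(6·1)=691/1152, b=Δ0−h0·(2M0+M1)/6=-1843/1152
seg 1: a=-2, c=M1/2=691/384, d=(M2−M1)/(6·2)=-259/576, b=Δ1−h1·(2M1+M2)/6=115/576
seg 2: a=2, c=M2/2=-115/128, d=(M3−M2)/(6·3)=415/10368, b=Δ2−h2·(2M2+M3)/6=1153/576
seg 3: a=1, c=M3/2=-155/288, d=(M4−M3)/(6·3)=2215/10368, b=Δ3−h3·(2M3+M4)/6=-2659/1152
seg 4: a=-5, c=M4/2=1595/1152, d=(M5−M4)/(6·3)=-1595/10368, b=Δ4−h4·(2M4+M5)/6=133/576
t_q=3/2 → seg 1, τ=1/2; S=-2+115/576·τ+691/384·τ²+-259/576·τ³=-1157/768

  seg 0: a=-1 b=-1843/1152 c=0 d=691/1152
  seg 1: a=-2 b=115/576 c=691/384 d=-259/576
  seg 2: a=2 b=1153/576 c=-115/128 d=415/10368
  seg 3: a=1 b=-2659/1152 c=-155/288 d=2215/10368
  seg 4: a=-5 b=133/576 c=1595/1152 d=-1595/10368
S(3/2) = -1157/768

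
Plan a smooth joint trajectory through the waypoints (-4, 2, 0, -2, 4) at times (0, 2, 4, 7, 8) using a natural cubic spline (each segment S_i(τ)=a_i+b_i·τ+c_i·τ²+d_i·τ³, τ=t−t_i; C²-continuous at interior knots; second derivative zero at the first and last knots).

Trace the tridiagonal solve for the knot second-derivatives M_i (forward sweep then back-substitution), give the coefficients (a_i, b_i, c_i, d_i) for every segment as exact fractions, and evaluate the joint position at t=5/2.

Δ: Δ0=3, Δ1=-1, Δ2=-2/3, Δ3=6
row 1: diag=8, rhs=-24; c'=1/4, d'=-3
row 2: denom=10−2·1/4=19/2; d'=(2−2·-3)/(19/2)=16/19
row 3: denom=8−3·6/19=134/19; d'=(40−3·16/19)/(134/19)=356/67
back: M3=356/67
back: M2=16/19−6/19·356/67=-56/67
back: M1=-3−1/4·-56/67=-187/67
M: M0=0, M1=-187/67, M2=-56/67, M3=356/67, M4=0
seg 0: a=-4, c=M0/2=0, d=(M1−M0)/(6·2)=-187/804, b=Δ0−h0·(2M0+M1)/6=790/201
seg 1: a=2, c=M1/2=-187/134, d=(M2−M1)/(6·2)=131/804, b=Δ1−h1·(2M1+M2)/6=229/201
seg 2: a=0, c=M2/2=-28/67, d=(M3−M2)/(6·3)=206/603, b=Δ2−h2·(2M2+M3)/6=-500/201
seg 3: a=-2, c=M3/2=178/67, d=(M4−M3)/(6·1)=-178/201, b=Δ3−h3·(2M3+M4)/6=850/201
t_q=5/2 → seg 1, τ=1/2; S=2+229/201·τ+-187/134·τ²+131/804·τ³=4805/2144

  seg 0: a=-4 b=790/201 c=0 d=-187/804
  seg 1: a=2 b=229/201 c=-187/134 d=131/804
  seg 2: a=0 b=-500/201 c=-28/67 d=206/603
  seg 3: a=-2 b=850/201 c=178/67 d=-178/201
S(5/2) = 4805/2144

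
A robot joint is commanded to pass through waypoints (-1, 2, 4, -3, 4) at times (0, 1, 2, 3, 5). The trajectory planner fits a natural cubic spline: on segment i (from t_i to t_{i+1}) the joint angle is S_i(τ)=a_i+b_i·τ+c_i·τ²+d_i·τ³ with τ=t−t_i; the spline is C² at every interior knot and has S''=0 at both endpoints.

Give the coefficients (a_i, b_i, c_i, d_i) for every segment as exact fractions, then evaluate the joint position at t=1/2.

  seg 0: a=-1 b=433/172 c=0 d=83/172
  seg 1: a=2 b=341/86 c=249/172 d=-587/172
  seg 2: a=4 b=-581/172 c=-378/43 d=889/172
  seg 3: a=-3 b=-469/86 c=1155/172 d=-385/344
S(1/2) = 439/1376

Δ: Δ0=3, Δ1=2, Δ2=-7, Δ3=7/2
row 1: diag=4, rhs=-6; c'=1/4, d'=-3/2
row 2: denom=4−1·1/4=15/4; d'=(-54−1·-3/2)/(15/4)=-14
row 3: denom=6−1·4/15=86/15; d'=(63−1·-14)/(86/15)=1155/86
back: M3=1155/86
back: M2=-14−4/15·1155/86=-756/43
back: M1=-3/2−1/4·-756/43=249/86
M: M0=0, M1=249/86, M2=-756/43, M3=1155/86, M4=0
seg 0: a=-1, c=M0/2=0, d=(M1−M0)/(6·1)=83/172, b=Δ0−h0·(2M0+M1)/6=433/172
seg 1: a=2, c=M1/2=249/172, d=(M2−M1)/(6·1)=-587/172, b=Δ1−h1·(2M1+M2)/6=341/86
seg 2: a=4, c=M2/2=-378/43, d=(M3−M2)/(6·1)=889/172, b=Δ2−h2·(2M2+M3)/6=-581/172
seg 3: a=-3, c=M3/2=1155/172, d=(M4−M3)/(6·2)=-385/344, b=Δ3−h3·(2M3+M4)/6=-469/86
t_q=1/2 → seg 0, τ=1/2; S=-1+433/172·τ+0·τ²+83/172·τ³=439/1376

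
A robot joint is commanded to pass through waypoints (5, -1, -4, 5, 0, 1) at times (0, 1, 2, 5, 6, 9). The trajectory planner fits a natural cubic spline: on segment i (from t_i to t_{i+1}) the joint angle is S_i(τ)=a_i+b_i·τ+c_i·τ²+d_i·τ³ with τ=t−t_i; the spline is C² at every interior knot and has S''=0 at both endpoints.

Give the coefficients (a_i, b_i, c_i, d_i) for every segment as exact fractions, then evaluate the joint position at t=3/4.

  seg 0: a=5 b=-2140/333 c=0 d=142/333
  seg 1: a=-1 b=-1714/333 c=142/111 d=289/333
  seg 2: a=-4 b=5/333 c=431/111 d=-2885/2997
  seg 3: a=5 b=-892/333 c=-1592/333 d=91/37
  seg 4: a=0 b=-1619/333 c=865/333 d=-865/2997
S(3/4) = 1279/3552

Δ: Δ0=-6, Δ1=-3, Δ2=3, Δ3=-5, Δ4=1/3
row 1: diag=4, rhs=18; c'=1/4, d'=9/2
row 2: denom=8−1·1/4=31/4; d'=(36−1·9/2)/(31/4)=126/31
row 3: denom=8−3·12/31=212/31; d'=(-48−3·126/31)/(212/31)=-933/106
row 4: denom=8−1·31/212=1665/212; d'=(32−1·-933/106)/(1665/212)=1730/333
back: M4=1730/333
back: M3=-933/106−31/212·1730/333=-3184/333
back: M2=126/31−12/31·-3184/333=862/111
back: M1=9/2−1/4·862/111=284/111
M: M0=0, M1=284/111, M2=862/111, M3=-3184/333, M4=1730/333, M5=0
seg 0: a=5, c=M0/2=0, d=(M1−M0)/(6·1)=142/333, b=Δ0−h0·(2M0+M1)/6=-2140/333
seg 1: a=-1, c=M1/2=142/111, d=(M2−M1)/(6·1)=289/333, b=Δ1−h1·(2M1+M2)/6=-1714/333
seg 2: a=-4, c=M2/2=431/111, d=(M3−M2)/(6·3)=-2885/2997, b=Δ2−h2·(2M2+M3)/6=5/333
seg 3: a=5, c=M3/2=-1592/333, d=(M4−M3)/(6·1)=91/37, b=Δ3−h3·(2M3+M4)/6=-892/333
seg 4: a=0, c=M4/2=865/333, d=(M5−M4)/(6·3)=-865/2997, b=Δ4−h4·(2M4+M5)/6=-1619/333
t_q=3/4 → seg 0, τ=3/4; S=5+-2140/333·τ+0·τ²+142/333·τ³=1279/3552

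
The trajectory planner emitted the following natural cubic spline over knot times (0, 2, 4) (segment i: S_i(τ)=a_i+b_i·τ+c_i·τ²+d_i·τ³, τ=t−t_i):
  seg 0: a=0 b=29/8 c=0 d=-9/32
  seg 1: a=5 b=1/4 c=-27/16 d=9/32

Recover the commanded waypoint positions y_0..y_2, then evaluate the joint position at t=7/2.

y_0 = S_0(0) = a_0 = 0
y_1 = S_1(0) = a_1 = 5
y_2 = S_1(2) = 1
t_q=7/2 is in segment 1 (τ=3/2); S_1(τ)=647/256

y_0=0 y_1=5 y_2=1
S(7/2) = 647/256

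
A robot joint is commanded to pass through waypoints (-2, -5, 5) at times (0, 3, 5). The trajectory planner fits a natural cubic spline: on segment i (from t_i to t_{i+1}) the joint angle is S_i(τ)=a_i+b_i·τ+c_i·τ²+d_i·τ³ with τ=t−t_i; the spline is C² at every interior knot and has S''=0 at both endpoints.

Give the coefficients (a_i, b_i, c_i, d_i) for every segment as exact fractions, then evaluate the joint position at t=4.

Δ: Δ0=-1, Δ1=5
row 1: diag=10, rhs=36; c'=1/5, d'=18/5
back: M1=18/5
M: M0=0, M1=18/5, M2=0
seg 0: a=-2, c=M0/2=0, d=(M1−M0)/(6·3)=1/5, b=Δ0−h0·(2M0+M1)/6=-14/5
seg 1: a=-5, c=M1/2=9/5, d=(M2−M1)/(6·2)=-3/10, b=Δ1−h1·(2M1+M2)/6=13/5
t_q=4 → seg 1, τ=1; S=-5+13/5·τ+9/5·τ²+-3/10·τ³=-9/10

  seg 0: a=-2 b=-14/5 c=0 d=1/5
  seg 1: a=-5 b=13/5 c=9/5 d=-3/10
S(4) = -9/10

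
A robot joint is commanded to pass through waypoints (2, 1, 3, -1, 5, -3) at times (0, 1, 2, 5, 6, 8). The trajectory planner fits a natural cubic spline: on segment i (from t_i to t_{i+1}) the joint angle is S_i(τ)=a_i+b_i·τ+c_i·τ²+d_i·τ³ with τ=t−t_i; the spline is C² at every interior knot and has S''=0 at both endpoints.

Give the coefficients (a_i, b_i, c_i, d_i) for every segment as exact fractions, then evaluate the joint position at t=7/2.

Δ: Δ0=-1, Δ1=2, Δ2=-4/3, Δ3=6, Δ4=-4
row 1: diag=4, rhs=18; c'=1/4, d'=9/2
row 2: denom=8−1·1/4=31/4; d'=(-20−1·9/2)/(31/4)=-98/31
row 3: denom=8−3·12/31=212/31; d'=(44−3·-98/31)/(212/31)=829/106
row 4: denom=6−1·31/212=1241/212; d'=(-60−1·829/106)/(1241/212)=-14378/1241
back: M4=-14378/1241
back: M3=829/106−31/212·-14378/1241=11808/1241
back: M2=-98/31−12/31·11808/1241=-8494/1241
back: M1=9/2−1/4·-8494/1241=7708/1241
M: M0=0, M1=7708/1241, M2=-8494/1241, M3=11808/1241, M4=-14378/1241, M5=0
seg 0: a=2, c=M0/2=0, d=(M1−M0)/(6·1)=3854/3723, b=Δ0−h0·(2M0+M1)/6=-7577/3723
seg 1: a=1, c=M1/2=3854/1241, d=(M2−M1)/(6·1)=-8101/3723, b=Δ1−h1·(2M1+M2)/6=3985/3723
seg 2: a=3, c=M2/2=-4247/1241, d=(M3−M2)/(6·3)=10151/11169, b=Δ2−h2·(2M2+M3)/6=2806/3723
seg 3: a=-1, c=M3/2=5904/1241, d=(M4−M3)/(6·1)=-13093/3723, b=Δ3−h3·(2M3+M4)/6=17719/3723
seg 4: a=5, c=M4/2=-7189/1241, d=(M5−M4)/(6·2)=7189/7446, b=Δ4−h4·(2M4+M5)/6=13864/3723
t_q=7/2 → seg 2, τ=3/2; S=3+2806/3723·τ+-4247/1241·τ²+10151/11169·τ³=-4985/9928

  seg 0: a=2 b=-7577/3723 c=0 d=3854/3723
  seg 1: a=1 b=3985/3723 c=3854/1241 d=-8101/3723
  seg 2: a=3 b=2806/3723 c=-4247/1241 d=10151/11169
  seg 3: a=-1 b=17719/3723 c=5904/1241 d=-13093/3723
  seg 4: a=5 b=13864/3723 c=-7189/1241 d=7189/7446
S(7/2) = -4985/9928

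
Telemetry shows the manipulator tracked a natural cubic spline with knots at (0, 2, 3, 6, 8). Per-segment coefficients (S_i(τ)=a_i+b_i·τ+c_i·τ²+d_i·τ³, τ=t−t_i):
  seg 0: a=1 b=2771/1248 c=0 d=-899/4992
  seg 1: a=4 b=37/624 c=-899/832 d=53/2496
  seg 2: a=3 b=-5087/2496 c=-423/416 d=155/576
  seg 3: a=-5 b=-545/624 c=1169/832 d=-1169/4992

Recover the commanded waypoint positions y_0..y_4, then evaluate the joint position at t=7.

y_0=1 y_1=4 y_2=3 y_3=-5 y_4=-3
S(7) = -7825/1664

y_0 = S_0(0) = a_0 = 1
y_1 = S_1(0) = a_1 = 4
y_2 = S_2(0) = a_2 = 3
y_3 = S_3(0) = a_3 = -5
y_4 = S_3(2) = -3
t_q=7 is in segment 3 (τ=1); S_3(τ)=-7825/1664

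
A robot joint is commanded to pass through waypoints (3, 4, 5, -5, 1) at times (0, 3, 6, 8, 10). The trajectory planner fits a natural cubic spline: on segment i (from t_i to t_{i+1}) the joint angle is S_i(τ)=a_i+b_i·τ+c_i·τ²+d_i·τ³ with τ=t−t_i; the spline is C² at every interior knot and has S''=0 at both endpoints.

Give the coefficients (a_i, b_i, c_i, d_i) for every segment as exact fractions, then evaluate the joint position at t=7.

  seg 0: a=3 b=-31/105 c=0 d=22/315
  seg 1: a=4 b=167/105 c=22/35 d=-22/63
  seg 2: a=5 b=-61/15 c=-88/35 d=43/42
  seg 3: a=-5 b=-193/105 c=127/35 d=-127/210
S(7) = -39/70

Δ: Δ0=1/3, Δ1=1/3, Δ2=-5, Δ3=3
row 1: diag=12, rhs=0; c'=1/4, d'=0
row 2: denom=10−3·1/4=37/4; d'=(-32−3·0)/(37/4)=-128/37
row 3: denom=8−2·8/37=280/37; d'=(48−2·-128/37)/(280/37)=254/35
back: M3=254/35
back: M2=-128/37−8/37·254/35=-176/35
back: M1=0−1/4·-176/35=44/35
M: M0=0, M1=44/35, M2=-176/35, M3=254/35, M4=0
seg 0: a=3, c=M0/2=0, d=(M1−M0)/(6·3)=22/315, b=Δ0−h0·(2M0+M1)/6=-31/105
seg 1: a=4, c=M1/2=22/35, d=(M2−M1)/(6·3)=-22/63, b=Δ1−h1·(2M1+M2)/6=167/105
seg 2: a=5, c=M2/2=-88/35, d=(M3−M2)/(6·2)=43/42, b=Δ2−h2·(2M2+M3)/6=-61/15
seg 3: a=-5, c=M3/2=127/35, d=(M4−M3)/(6·2)=-127/210, b=Δ3−h3·(2M3+M4)/6=-193/105
t_q=7 → seg 2, τ=1; S=5+-61/15·τ+-88/35·τ²+43/42·τ³=-39/70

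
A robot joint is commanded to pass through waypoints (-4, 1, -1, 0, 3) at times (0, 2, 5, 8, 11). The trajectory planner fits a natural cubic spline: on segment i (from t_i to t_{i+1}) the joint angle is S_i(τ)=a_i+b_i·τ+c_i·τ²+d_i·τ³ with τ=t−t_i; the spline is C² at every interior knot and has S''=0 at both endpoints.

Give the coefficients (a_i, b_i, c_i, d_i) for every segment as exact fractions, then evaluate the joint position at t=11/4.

  seg 0: a=-4 b=670/207 c=0 d=-305/1656
  seg 1: a=1 b=425/414 c=-305/276 d=1343/7452
  seg 2: a=-1 b=-611/828 c=107/207 d=-397/7452
  seg 3: a=0 b=383/414 c=31/828 d=-31/7452
S(11/4) = 7209/5888

Δ: Δ0=5/2, Δ1=-2/3, Δ2=1/3, Δ3=1
row 1: diag=10, rhs=-19; c'=3/10, d'=-19/10
row 2: denom=12−3·3/10=111/10; d'=(6−3·-19/10)/(111/10)=39/37
row 3: denom=12−3·10/37=414/37; d'=(4−3·39/37)/(414/37)=31/414
back: M3=31/414
back: M2=39/37−10/37·31/414=214/207
back: M1=-19/10−3/10·214/207=-305/138
M: M0=0, M1=-305/138, M2=214/207, M3=31/414, M4=0
seg 0: a=-4, c=M0/2=0, d=(M1−M0)/(6·2)=-305/1656, b=Δ0−h0·(2M0+M1)/6=670/207
seg 1: a=1, c=M1/2=-305/276, d=(M2−M1)/(6·3)=1343/7452, b=Δ1−h1·(2M1+M2)/6=425/414
seg 2: a=-1, c=M2/2=107/207, d=(M3−M2)/(6·3)=-397/7452, b=Δ2−h2·(2M2+M3)/6=-611/828
seg 3: a=0, c=M3/2=31/828, d=(M4−M3)/(6·3)=-31/7452, b=Δ3−h3·(2M3+M4)/6=383/414
t_q=11/4 → seg 1, τ=3/4; S=1+425/414·τ+-305/276·τ²+1343/7452·τ³=7209/5888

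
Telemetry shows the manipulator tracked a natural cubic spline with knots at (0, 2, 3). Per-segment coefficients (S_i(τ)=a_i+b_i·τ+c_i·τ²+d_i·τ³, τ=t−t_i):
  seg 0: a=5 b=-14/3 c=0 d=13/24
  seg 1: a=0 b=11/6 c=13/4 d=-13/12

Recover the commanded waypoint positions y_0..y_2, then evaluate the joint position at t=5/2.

y_0=5 y_1=0 y_2=4
S(5/2) = 51/32

y_0 = S_0(0) = a_0 = 5
y_1 = S_1(0) = a_1 = 0
y_2 = S_1(1) = 4
t_q=5/2 is in segment 1 (τ=1/2); S_1(τ)=51/32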